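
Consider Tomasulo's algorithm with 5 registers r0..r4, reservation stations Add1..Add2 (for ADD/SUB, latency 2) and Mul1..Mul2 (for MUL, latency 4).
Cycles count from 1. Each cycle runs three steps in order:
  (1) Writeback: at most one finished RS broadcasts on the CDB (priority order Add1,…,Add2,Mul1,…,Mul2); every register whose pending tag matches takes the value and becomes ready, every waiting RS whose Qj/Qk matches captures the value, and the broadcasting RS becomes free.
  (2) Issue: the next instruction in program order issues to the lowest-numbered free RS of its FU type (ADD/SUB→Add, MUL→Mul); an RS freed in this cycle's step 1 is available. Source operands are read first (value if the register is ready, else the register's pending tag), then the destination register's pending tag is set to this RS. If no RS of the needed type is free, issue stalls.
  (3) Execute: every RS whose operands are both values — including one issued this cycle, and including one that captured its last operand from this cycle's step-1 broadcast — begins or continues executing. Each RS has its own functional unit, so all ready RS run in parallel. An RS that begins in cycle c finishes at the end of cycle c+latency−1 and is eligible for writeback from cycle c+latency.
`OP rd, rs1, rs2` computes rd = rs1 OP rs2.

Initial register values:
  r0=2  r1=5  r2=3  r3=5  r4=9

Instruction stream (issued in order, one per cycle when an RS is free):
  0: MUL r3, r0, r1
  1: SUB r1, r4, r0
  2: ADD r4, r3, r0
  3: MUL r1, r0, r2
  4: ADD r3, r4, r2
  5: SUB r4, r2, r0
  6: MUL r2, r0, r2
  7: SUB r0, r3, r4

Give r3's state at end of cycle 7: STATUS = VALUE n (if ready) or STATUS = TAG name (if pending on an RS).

STATUS = TAG Add1

  c1: issue MUL r3<-Mul1  regs: r0:2,r1:5,r2:3,r3:Mul1,r4:9
  c2: issue SUB r1<-Add1  regs: r0:2,r1:Add1,r2:3,r3:Mul1,r4:9
  c3: issue ADD r4<-Add2  regs: r0:2,r1:Add1,r2:3,r3:Mul1,r4:Add2
  c4: CDB Add1=7; issue MUL r1<-Mul2  regs: r0:2,r1:Mul2,r2:3,r3:Mul1,r4:Add2
  c5: CDB Mul1=10; issue ADD r3<-Add1  regs: r0:2,r1:Mul2,r2:3,r3:Add1,r4:Add2
  c6: stall  regs: r0:2,r1:Mul2,r2:3,r3:Add1,r4:Add2
  c7: CDB Add2=12; issue SUB r4<-Add2  regs: r0:2,r1:Mul2,r2:3,r3:Add1,r4:Add2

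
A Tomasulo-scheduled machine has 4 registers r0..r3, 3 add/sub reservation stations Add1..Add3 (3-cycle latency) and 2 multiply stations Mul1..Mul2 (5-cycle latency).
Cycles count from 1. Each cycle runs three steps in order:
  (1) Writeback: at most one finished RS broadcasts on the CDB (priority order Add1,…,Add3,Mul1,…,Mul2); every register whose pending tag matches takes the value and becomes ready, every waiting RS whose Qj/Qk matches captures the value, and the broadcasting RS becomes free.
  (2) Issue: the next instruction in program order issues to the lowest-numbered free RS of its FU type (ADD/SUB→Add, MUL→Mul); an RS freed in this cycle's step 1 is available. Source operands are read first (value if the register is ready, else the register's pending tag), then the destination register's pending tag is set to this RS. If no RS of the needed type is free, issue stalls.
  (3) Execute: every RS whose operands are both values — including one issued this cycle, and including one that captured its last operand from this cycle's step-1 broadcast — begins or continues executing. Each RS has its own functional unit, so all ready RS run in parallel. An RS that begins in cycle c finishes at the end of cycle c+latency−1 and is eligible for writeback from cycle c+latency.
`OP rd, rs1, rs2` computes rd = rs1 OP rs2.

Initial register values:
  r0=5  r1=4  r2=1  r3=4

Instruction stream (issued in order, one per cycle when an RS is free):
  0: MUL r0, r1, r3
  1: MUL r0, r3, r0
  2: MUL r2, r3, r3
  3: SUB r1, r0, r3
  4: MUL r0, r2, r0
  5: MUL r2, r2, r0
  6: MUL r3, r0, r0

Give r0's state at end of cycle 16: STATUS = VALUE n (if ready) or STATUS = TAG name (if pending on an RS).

STATUS = TAG Mul1

  c1: issue MUL r0<-Mul1  regs: r0:Mul1,r1:4,r2:1,r3:4
  c2: issue MUL r0<-Mul2  regs: r0:Mul2,r1:4,r2:1,r3:4
  c3: stall  regs: r0:Mul2,r1:4,r2:1,r3:4
  c4: stall  regs: r0:Mul2,r1:4,r2:1,r3:4
  c5: stall  regs: r0:Mul2,r1:4,r2:1,r3:4
  c6: CDB Mul1=16; issue MUL r2<-Mul1  regs: r0:Mul2,r1:4,r2:Mul1,r3:4
  c7: issue SUB r1<-Add1  regs: r0:Mul2,r1:Add1,r2:Mul1,r3:4
  c8: stall  regs: r0:Mul2,r1:Add1,r2:Mul1,r3:4
  c9: stall  regs: r0:Mul2,r1:Add1,r2:Mul1,r3:4
  c10: stall  regs: r0:Mul2,r1:Add1,r2:Mul1,r3:4
  c11: CDB Mul1=16; issue MUL r0<-Mul1  regs: r0:Mul1,r1:Add1,r2:16,r3:4
  c12: CDB Mul2=64; issue MUL r2<-Mul2  regs: r0:Mul1,r1:Add1,r2:Mul2,r3:4
  c13: stall  regs: r0:Mul1,r1:Add1,r2:Mul2,r3:4
  c14: stall  regs: r0:Mul1,r1:Add1,r2:Mul2,r3:4
  c15: CDB Add1=60; stall  regs: r0:Mul1,r1:60,r2:Mul2,r3:4
  c16: stall  regs: r0:Mul1,r1:60,r2:Mul2,r3:4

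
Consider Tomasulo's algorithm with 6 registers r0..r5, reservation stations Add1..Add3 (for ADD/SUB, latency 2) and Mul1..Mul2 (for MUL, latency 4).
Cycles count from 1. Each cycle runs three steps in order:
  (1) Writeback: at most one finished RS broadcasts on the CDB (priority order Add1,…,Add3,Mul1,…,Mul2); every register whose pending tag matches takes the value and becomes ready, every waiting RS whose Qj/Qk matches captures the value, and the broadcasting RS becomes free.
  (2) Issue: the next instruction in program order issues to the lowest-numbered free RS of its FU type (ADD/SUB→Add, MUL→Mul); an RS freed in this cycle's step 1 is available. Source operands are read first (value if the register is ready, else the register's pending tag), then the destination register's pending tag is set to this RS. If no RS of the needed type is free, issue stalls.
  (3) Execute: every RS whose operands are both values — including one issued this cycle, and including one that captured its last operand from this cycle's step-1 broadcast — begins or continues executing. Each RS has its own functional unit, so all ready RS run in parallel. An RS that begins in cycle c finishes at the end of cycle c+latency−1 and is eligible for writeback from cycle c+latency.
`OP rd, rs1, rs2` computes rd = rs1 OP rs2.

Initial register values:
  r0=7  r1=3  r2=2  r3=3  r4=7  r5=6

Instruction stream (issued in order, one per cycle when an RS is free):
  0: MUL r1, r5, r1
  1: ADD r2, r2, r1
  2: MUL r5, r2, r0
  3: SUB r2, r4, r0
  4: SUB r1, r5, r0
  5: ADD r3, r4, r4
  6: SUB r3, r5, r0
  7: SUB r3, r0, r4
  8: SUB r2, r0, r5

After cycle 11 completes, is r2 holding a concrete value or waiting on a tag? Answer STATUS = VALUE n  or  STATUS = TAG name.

STATUS = TAG Add2

cycle 1: issue MUL r1<-Mul1 // r0:7,r1:Mul1,r2:2,r3:3,r4:7,r5:6
cycle 2: issue ADD r2<-Add1 // r0:7,r1:Mul1,r2:Add1,r3:3,r4:7,r5:6
cycle 3: issue MUL r5<-Mul2 // r0:7,r1:Mul1,r2:Add1,r3:3,r4:7,r5:Mul2
cycle 4: issue SUB r2<-Add2 // r0:7,r1:Mul1,r2:Add2,r3:3,r4:7,r5:Mul2
cycle 5: CDB Mul1=18; issue SUB r1<-Add3 // r0:7,r1:Add3,r2:Add2,r3:3,r4:7,r5:Mul2
cycle 6: CDB Add2=0; issue ADD r3<-Add2 // r0:7,r1:Add3,r2:0,r3:Add2,r4:7,r5:Mul2
cycle 7: CDB Add1=20; issue SUB r3<-Add1 // r0:7,r1:Add3,r2:0,r3:Add1,r4:7,r5:Mul2
cycle 8: CDB Add2=14; issue SUB r3<-Add2 // r0:7,r1:Add3,r2:0,r3:Add2,r4:7,r5:Mul2
cycle 9: stall // r0:7,r1:Add3,r2:0,r3:Add2,r4:7,r5:Mul2
cycle 10: CDB Add2=0; issue SUB r2<-Add2 // r0:7,r1:Add3,r2:Add2,r3:0,r4:7,r5:Mul2
cycle 11: CDB Mul2=140 // r0:7,r1:Add3,r2:Add2,r3:0,r4:7,r5:140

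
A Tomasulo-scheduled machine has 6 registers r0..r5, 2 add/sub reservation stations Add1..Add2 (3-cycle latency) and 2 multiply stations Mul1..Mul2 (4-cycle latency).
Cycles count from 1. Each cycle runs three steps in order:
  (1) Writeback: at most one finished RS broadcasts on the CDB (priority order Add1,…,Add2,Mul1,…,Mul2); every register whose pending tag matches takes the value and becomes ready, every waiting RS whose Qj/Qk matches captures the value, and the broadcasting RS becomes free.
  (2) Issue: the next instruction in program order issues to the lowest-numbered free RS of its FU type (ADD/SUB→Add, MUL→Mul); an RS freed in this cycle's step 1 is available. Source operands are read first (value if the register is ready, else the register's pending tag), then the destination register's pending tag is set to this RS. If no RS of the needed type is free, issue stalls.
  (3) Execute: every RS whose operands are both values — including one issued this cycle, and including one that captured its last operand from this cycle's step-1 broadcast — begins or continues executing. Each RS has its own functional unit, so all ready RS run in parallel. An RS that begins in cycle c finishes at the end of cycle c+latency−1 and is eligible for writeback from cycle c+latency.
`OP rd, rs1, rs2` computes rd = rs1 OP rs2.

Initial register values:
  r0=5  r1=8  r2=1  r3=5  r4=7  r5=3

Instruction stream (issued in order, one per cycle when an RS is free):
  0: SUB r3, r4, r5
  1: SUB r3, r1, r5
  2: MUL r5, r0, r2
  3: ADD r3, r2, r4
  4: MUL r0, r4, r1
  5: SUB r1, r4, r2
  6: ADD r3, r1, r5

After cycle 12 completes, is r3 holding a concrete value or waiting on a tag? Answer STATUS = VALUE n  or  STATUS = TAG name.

  c1: issue SUB r3<-Add1  regs: r0:5,r1:8,r2:1,r3:Add1,r4:7,r5:3
  c2: issue SUB r3<-Add2  regs: r0:5,r1:8,r2:1,r3:Add2,r4:7,r5:3
  c3: issue MUL r5<-Mul1  regs: r0:5,r1:8,r2:1,r3:Add2,r4:7,r5:Mul1
  c4: CDB Add1=4; issue ADD r3<-Add1  regs: r0:5,r1:8,r2:1,r3:Add1,r4:7,r5:Mul1
  c5: CDB Add2=5; issue MUL r0<-Mul2  regs: r0:Mul2,r1:8,r2:1,r3:Add1,r4:7,r5:Mul1
  c6: issue SUB r1<-Add2  regs: r0:Mul2,r1:Add2,r2:1,r3:Add1,r4:7,r5:Mul1
  c7: CDB Add1=8; issue ADD r3<-Add1  regs: r0:Mul2,r1:Add2,r2:1,r3:Add1,r4:7,r5:Mul1
  c8: CDB Mul1=5  regs: r0:Mul2,r1:Add2,r2:1,r3:Add1,r4:7,r5:5
  c9: CDB Add2=6  regs: r0:Mul2,r1:6,r2:1,r3:Add1,r4:7,r5:5
  c10: CDB Mul2=56  regs: r0:56,r1:6,r2:1,r3:Add1,r4:7,r5:5
  c11: -  regs: r0:56,r1:6,r2:1,r3:Add1,r4:7,r5:5
  c12: CDB Add1=11  regs: r0:56,r1:6,r2:1,r3:11,r4:7,r5:5

STATUS = VALUE 11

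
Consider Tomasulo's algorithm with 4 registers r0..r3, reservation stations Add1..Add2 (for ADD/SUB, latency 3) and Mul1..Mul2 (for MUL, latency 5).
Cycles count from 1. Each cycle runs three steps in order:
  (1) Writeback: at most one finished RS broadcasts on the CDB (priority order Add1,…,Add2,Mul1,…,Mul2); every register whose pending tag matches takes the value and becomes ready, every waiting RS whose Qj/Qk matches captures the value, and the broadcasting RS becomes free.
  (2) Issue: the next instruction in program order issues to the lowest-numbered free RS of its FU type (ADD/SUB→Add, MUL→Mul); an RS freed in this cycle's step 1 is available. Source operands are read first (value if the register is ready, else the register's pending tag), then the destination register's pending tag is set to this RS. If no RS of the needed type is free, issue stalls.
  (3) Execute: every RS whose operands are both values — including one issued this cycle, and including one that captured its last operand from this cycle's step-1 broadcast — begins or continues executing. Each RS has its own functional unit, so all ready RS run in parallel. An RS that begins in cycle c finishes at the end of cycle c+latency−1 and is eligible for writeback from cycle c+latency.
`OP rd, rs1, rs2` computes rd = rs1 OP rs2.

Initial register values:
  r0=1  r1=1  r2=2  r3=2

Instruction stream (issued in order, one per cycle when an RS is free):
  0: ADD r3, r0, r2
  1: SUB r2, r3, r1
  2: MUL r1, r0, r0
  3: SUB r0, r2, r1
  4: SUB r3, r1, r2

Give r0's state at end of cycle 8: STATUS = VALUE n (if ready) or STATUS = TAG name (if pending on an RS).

STATUS = TAG Add1

c1: issue ADD r3<-Add1 | r0:1,r1:1,r2:2,r3:Add1
c2: issue SUB r2<-Add2 | r0:1,r1:1,r2:Add2,r3:Add1
c3: issue MUL r1<-Mul1 | r0:1,r1:Mul1,r2:Add2,r3:Add1
c4: CDB Add1=3; issue SUB r0<-Add1 | r0:Add1,r1:Mul1,r2:Add2,r3:3
c5: stall | r0:Add1,r1:Mul1,r2:Add2,r3:3
c6: stall | r0:Add1,r1:Mul1,r2:Add2,r3:3
c7: CDB Add2=2; issue SUB r3<-Add2 | r0:Add1,r1:Mul1,r2:2,r3:Add2
c8: CDB Mul1=1 | r0:Add1,r1:1,r2:2,r3:Add2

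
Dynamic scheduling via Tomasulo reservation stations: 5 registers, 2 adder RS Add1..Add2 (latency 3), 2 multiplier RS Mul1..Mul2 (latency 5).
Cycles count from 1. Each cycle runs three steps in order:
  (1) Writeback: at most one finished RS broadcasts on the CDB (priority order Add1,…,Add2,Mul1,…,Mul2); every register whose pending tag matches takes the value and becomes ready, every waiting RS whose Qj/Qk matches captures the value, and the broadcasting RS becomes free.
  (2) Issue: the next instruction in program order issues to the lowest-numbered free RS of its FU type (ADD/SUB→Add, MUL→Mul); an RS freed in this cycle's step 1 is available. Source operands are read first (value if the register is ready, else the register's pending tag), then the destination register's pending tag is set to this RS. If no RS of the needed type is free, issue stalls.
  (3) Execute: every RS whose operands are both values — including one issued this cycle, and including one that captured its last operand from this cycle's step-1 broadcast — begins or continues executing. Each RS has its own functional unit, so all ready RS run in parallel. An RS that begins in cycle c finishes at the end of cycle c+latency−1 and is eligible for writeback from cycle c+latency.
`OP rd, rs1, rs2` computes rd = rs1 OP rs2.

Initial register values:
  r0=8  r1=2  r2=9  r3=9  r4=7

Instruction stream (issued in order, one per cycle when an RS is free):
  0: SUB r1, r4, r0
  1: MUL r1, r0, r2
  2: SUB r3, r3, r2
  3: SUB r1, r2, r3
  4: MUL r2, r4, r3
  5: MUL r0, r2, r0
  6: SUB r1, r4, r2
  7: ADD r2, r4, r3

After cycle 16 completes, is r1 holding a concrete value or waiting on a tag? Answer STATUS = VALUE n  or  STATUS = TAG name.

cycle 1: issue SUB r1<-Add1 // r0:8,r1:Add1,r2:9,r3:9,r4:7
cycle 2: issue MUL r1<-Mul1 // r0:8,r1:Mul1,r2:9,r3:9,r4:7
cycle 3: issue SUB r3<-Add2 // r0:8,r1:Mul1,r2:9,r3:Add2,r4:7
cycle 4: CDB Add1=-1; issue SUB r1<-Add1 // r0:8,r1:Add1,r2:9,r3:Add2,r4:7
cycle 5: issue MUL r2<-Mul2 // r0:8,r1:Add1,r2:Mul2,r3:Add2,r4:7
cycle 6: CDB Add2=0; stall // r0:8,r1:Add1,r2:Mul2,r3:0,r4:7
cycle 7: CDB Mul1=72; issue MUL r0<-Mul1 // r0:Mul1,r1:Add1,r2:Mul2,r3:0,r4:7
cycle 8: issue SUB r1<-Add2 // r0:Mul1,r1:Add2,r2:Mul2,r3:0,r4:7
cycle 9: CDB Add1=9; issue ADD r2<-Add1 // r0:Mul1,r1:Add2,r2:Add1,r3:0,r4:7
cycle 10: - // r0:Mul1,r1:Add2,r2:Add1,r3:0,r4:7
cycle 11: CDB Mul2=0 // r0:Mul1,r1:Add2,r2:Add1,r3:0,r4:7
cycle 12: CDB Add1=7 // r0:Mul1,r1:Add2,r2:7,r3:0,r4:7
cycle 13: - // r0:Mul1,r1:Add2,r2:7,r3:0,r4:7
cycle 14: CDB Add2=7 // r0:Mul1,r1:7,r2:7,r3:0,r4:7
cycle 15: - // r0:Mul1,r1:7,r2:7,r3:0,r4:7
cycle 16: CDB Mul1=0 // r0:0,r1:7,r2:7,r3:0,r4:7

STATUS = VALUE 7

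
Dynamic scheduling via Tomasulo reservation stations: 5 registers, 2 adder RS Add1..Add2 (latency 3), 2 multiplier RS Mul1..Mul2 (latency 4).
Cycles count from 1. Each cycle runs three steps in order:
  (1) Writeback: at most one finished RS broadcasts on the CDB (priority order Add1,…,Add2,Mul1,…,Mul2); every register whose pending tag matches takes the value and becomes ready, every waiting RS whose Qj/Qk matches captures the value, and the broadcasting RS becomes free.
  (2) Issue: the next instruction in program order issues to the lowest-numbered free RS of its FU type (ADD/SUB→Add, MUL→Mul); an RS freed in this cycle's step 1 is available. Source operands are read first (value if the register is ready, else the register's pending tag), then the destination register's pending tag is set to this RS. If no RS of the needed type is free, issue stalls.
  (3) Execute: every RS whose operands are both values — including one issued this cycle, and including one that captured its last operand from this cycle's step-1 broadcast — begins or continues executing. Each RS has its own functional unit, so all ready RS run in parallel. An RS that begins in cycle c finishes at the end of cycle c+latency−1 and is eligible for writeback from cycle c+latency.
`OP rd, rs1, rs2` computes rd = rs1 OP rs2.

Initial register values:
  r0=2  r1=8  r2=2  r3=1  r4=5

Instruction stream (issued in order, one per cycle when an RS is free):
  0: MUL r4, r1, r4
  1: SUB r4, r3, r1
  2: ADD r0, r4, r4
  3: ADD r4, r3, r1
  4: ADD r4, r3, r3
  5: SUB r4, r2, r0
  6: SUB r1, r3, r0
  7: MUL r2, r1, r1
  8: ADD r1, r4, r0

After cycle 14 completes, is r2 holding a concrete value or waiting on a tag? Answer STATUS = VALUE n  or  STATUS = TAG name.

STATUS = TAG Mul1

cycle 1: issue MUL r4<-Mul1 // r0:2,r1:8,r2:2,r3:1,r4:Mul1
cycle 2: issue SUB r4<-Add1 // r0:2,r1:8,r2:2,r3:1,r4:Add1
cycle 3: issue ADD r0<-Add2 // r0:Add2,r1:8,r2:2,r3:1,r4:Add1
cycle 4: stall // r0:Add2,r1:8,r2:2,r3:1,r4:Add1
cycle 5: CDB Add1=-7; issue ADD r4<-Add1 // r0:Add2,r1:8,r2:2,r3:1,r4:Add1
cycle 6: CDB Mul1=40; stall // r0:Add2,r1:8,r2:2,r3:1,r4:Add1
cycle 7: stall // r0:Add2,r1:8,r2:2,r3:1,r4:Add1
cycle 8: CDB Add1=9; issue ADD r4<-Add1 // r0:Add2,r1:8,r2:2,r3:1,r4:Add1
cycle 9: CDB Add2=-14; issue SUB r4<-Add2 // r0:-14,r1:8,r2:2,r3:1,r4:Add2
cycle 10: stall // r0:-14,r1:8,r2:2,r3:1,r4:Add2
cycle 11: CDB Add1=2; issue SUB r1<-Add1 // r0:-14,r1:Add1,r2:2,r3:1,r4:Add2
cycle 12: CDB Add2=16; issue MUL r2<-Mul1 // r0:-14,r1:Add1,r2:Mul1,r3:1,r4:16
cycle 13: issue ADD r1<-Add2 // r0:-14,r1:Add2,r2:Mul1,r3:1,r4:16
cycle 14: CDB Add1=15 // r0:-14,r1:Add2,r2:Mul1,r3:1,r4:16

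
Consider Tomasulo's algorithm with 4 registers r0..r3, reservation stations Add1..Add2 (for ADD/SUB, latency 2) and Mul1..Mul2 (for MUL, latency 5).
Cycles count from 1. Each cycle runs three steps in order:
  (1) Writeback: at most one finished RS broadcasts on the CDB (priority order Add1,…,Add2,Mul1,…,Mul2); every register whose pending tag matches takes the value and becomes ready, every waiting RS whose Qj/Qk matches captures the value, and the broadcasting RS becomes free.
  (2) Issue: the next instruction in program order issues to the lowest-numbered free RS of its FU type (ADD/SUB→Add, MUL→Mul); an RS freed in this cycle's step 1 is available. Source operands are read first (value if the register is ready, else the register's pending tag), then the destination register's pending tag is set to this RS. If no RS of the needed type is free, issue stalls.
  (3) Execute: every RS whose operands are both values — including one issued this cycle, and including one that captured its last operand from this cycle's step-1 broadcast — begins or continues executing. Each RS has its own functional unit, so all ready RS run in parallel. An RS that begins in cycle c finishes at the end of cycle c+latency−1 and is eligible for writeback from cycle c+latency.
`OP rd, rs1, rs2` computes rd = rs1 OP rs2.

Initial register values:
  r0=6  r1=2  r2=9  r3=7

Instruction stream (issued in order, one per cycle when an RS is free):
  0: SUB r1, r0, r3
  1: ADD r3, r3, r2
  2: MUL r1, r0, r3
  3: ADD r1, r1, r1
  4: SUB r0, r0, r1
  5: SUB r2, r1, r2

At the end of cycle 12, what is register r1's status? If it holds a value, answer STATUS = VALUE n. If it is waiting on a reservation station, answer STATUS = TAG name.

STATUS = VALUE 192

c1: issue SUB r1<-Add1 | r0:6,r1:Add1,r2:9,r3:7
c2: issue ADD r3<-Add2 | r0:6,r1:Add1,r2:9,r3:Add2
c3: CDB Add1=-1; issue MUL r1<-Mul1 | r0:6,r1:Mul1,r2:9,r3:Add2
c4: CDB Add2=16; issue ADD r1<-Add1 | r0:6,r1:Add1,r2:9,r3:16
c5: issue SUB r0<-Add2 | r0:Add2,r1:Add1,r2:9,r3:16
c6: stall | r0:Add2,r1:Add1,r2:9,r3:16
c7: stall | r0:Add2,r1:Add1,r2:9,r3:16
c8: stall | r0:Add2,r1:Add1,r2:9,r3:16
c9: CDB Mul1=96; stall | r0:Add2,r1:Add1,r2:9,r3:16
c10: stall | r0:Add2,r1:Add1,r2:9,r3:16
c11: CDB Add1=192; issue SUB r2<-Add1 | r0:Add2,r1:192,r2:Add1,r3:16
c12: - | r0:Add2,r1:192,r2:Add1,r3:16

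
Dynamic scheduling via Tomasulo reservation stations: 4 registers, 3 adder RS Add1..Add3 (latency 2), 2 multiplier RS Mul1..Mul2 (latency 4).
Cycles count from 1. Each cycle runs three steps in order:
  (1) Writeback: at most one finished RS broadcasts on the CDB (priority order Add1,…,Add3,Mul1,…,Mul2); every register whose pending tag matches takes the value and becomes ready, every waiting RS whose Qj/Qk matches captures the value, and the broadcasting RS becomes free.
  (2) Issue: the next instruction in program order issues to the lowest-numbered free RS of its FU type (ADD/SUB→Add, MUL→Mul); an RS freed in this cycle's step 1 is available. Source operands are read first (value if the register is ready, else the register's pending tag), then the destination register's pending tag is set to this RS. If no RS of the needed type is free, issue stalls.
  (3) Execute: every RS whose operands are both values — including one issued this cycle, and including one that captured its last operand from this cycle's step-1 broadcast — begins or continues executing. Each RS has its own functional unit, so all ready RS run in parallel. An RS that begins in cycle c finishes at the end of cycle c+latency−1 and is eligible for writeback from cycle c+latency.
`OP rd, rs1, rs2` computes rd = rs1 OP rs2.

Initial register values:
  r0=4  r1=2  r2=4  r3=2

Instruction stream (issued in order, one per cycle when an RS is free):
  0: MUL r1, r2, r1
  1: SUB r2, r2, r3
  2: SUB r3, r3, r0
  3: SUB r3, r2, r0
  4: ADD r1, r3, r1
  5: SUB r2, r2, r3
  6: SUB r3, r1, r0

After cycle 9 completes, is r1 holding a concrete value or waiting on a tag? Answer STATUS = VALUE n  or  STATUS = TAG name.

  c1: issue MUL r1<-Mul1  regs: r0:4,r1:Mul1,r2:4,r3:2
  c2: issue SUB r2<-Add1  regs: r0:4,r1:Mul1,r2:Add1,r3:2
  c3: issue SUB r3<-Add2  regs: r0:4,r1:Mul1,r2:Add1,r3:Add2
  c4: CDB Add1=2; issue SUB r3<-Add1  regs: r0:4,r1:Mul1,r2:2,r3:Add1
  c5: CDB Add2=-2; issue ADD r1<-Add2  regs: r0:4,r1:Add2,r2:2,r3:Add1
  c6: CDB Add1=-2; issue SUB r2<-Add1  regs: r0:4,r1:Add2,r2:Add1,r3:-2
  c7: CDB Mul1=8; issue SUB r3<-Add3  regs: r0:4,r1:Add2,r2:Add1,r3:Add3
  c8: CDB Add1=4  regs: r0:4,r1:Add2,r2:4,r3:Add3
  c9: CDB Add2=6  regs: r0:4,r1:6,r2:4,r3:Add3

STATUS = VALUE 6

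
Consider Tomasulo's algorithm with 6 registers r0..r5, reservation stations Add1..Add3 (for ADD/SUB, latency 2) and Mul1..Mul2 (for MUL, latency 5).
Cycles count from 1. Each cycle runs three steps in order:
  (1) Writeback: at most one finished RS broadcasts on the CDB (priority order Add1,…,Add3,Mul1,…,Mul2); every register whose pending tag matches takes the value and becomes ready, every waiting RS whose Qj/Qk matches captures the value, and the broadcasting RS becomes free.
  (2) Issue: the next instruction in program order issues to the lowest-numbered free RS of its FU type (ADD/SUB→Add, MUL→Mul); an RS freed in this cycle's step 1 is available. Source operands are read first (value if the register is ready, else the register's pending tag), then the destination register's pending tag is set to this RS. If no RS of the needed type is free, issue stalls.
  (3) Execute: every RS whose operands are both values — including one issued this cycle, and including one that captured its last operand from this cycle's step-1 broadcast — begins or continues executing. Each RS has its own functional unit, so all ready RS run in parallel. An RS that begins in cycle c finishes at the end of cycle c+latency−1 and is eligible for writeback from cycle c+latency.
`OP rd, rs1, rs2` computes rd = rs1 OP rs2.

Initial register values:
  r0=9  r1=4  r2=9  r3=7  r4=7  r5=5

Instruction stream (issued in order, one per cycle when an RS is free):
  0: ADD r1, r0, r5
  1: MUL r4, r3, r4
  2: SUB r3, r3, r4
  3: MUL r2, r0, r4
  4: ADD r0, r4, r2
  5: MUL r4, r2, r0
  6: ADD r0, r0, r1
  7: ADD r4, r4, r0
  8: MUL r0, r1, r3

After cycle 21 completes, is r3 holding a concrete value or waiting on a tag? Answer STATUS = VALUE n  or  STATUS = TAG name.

STATUS = VALUE -42

cycle 1: issue ADD r1<-Add1 // r0:9,r1:Add1,r2:9,r3:7,r4:7,r5:5
cycle 2: issue MUL r4<-Mul1 // r0:9,r1:Add1,r2:9,r3:7,r4:Mul1,r5:5
cycle 3: CDB Add1=14; issue SUB r3<-Add1 // r0:9,r1:14,r2:9,r3:Add1,r4:Mul1,r5:5
cycle 4: issue MUL r2<-Mul2 // r0:9,r1:14,r2:Mul2,r3:Add1,r4:Mul1,r5:5
cycle 5: issue ADD r0<-Add2 // r0:Add2,r1:14,r2:Mul2,r3:Add1,r4:Mul1,r5:5
cycle 6: stall // r0:Add2,r1:14,r2:Mul2,r3:Add1,r4:Mul1,r5:5
cycle 7: CDB Mul1=49; issue MUL r4<-Mul1 // r0:Add2,r1:14,r2:Mul2,r3:Add1,r4:Mul1,r5:5
cycle 8: issue ADD r0<-Add3 // r0:Add3,r1:14,r2:Mul2,r3:Add1,r4:Mul1,r5:5
cycle 9: CDB Add1=-42; issue ADD r4<-Add1 // r0:Add3,r1:14,r2:Mul2,r3:-42,r4:Add1,r5:5
cycle 10: stall // r0:Add3,r1:14,r2:Mul2,r3:-42,r4:Add1,r5:5
cycle 11: stall // r0:Add3,r1:14,r2:Mul2,r3:-42,r4:Add1,r5:5
cycle 12: CDB Mul2=441; issue MUL r0<-Mul2 // r0:Mul2,r1:14,r2:441,r3:-42,r4:Add1,r5:5
cycle 13: - // r0:Mul2,r1:14,r2:441,r3:-42,r4:Add1,r5:5
cycle 14: CDB Add2=490 // r0:Mul2,r1:14,r2:441,r3:-42,r4:Add1,r5:5
cycle 15: - // r0:Mul2,r1:14,r2:441,r3:-42,r4:Add1,r5:5
cycle 16: CDB Add3=504 // r0:Mul2,r1:14,r2:441,r3:-42,r4:Add1,r5:5
cycle 17: CDB Mul2=-588 // r0:-588,r1:14,r2:441,r3:-42,r4:Add1,r5:5
cycle 18: - // r0:-588,r1:14,r2:441,r3:-42,r4:Add1,r5:5
cycle 19: CDB Mul1=216090 // r0:-588,r1:14,r2:441,r3:-42,r4:Add1,r5:5
cycle 20: - // r0:-588,r1:14,r2:441,r3:-42,r4:Add1,r5:5
cycle 21: CDB Add1=216594 // r0:-588,r1:14,r2:441,r3:-42,r4:216594,r5:5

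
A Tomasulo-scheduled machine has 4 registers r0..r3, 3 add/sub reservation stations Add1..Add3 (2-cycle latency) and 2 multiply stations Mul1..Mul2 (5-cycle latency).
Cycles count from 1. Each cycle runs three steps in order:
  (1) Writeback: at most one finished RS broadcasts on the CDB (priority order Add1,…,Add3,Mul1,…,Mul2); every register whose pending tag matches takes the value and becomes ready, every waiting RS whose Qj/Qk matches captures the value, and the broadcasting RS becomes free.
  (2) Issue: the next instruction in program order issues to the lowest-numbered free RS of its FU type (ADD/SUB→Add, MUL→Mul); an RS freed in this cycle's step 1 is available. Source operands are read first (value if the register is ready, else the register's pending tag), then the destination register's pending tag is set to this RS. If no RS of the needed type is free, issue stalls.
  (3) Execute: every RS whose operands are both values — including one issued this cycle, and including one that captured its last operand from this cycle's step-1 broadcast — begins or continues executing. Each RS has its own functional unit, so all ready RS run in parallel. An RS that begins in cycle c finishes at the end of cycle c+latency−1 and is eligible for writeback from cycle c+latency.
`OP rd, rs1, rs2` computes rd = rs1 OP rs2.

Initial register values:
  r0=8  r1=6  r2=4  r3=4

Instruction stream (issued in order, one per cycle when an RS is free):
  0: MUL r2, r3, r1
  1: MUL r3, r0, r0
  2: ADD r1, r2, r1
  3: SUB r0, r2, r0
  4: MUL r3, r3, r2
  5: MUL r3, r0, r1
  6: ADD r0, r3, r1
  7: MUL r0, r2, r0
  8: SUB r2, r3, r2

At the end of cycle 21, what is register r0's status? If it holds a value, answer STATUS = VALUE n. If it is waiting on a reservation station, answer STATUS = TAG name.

  c1: issue MUL r2<-Mul1  regs: r0:8,r1:6,r2:Mul1,r3:4
  c2: issue MUL r3<-Mul2  regs: r0:8,r1:6,r2:Mul1,r3:Mul2
  c3: issue ADD r1<-Add1  regs: r0:8,r1:Add1,r2:Mul1,r3:Mul2
  c4: issue SUB r0<-Add2  regs: r0:Add2,r1:Add1,r2:Mul1,r3:Mul2
  c5: stall  regs: r0:Add2,r1:Add1,r2:Mul1,r3:Mul2
  c6: CDB Mul1=24; issue MUL r3<-Mul1  regs: r0:Add2,r1:Add1,r2:24,r3:Mul1
  c7: CDB Mul2=64; issue MUL r3<-Mul2  regs: r0:Add2,r1:Add1,r2:24,r3:Mul2
  c8: CDB Add1=30; issue ADD r0<-Add1  regs: r0:Add1,r1:30,r2:24,r3:Mul2
  c9: CDB Add2=16; stall  regs: r0:Add1,r1:30,r2:24,r3:Mul2
  c10: stall  regs: r0:Add1,r1:30,r2:24,r3:Mul2
  c11: stall  regs: r0:Add1,r1:30,r2:24,r3:Mul2
  c12: CDB Mul1=1536; issue MUL r0<-Mul1  regs: r0:Mul1,r1:30,r2:24,r3:Mul2
  c13: issue SUB r2<-Add2  regs: r0:Mul1,r1:30,r2:Add2,r3:Mul2
  c14: CDB Mul2=480  regs: r0:Mul1,r1:30,r2:Add2,r3:480
  c15: -  regs: r0:Mul1,r1:30,r2:Add2,r3:480
  c16: CDB Add1=510  regs: r0:Mul1,r1:30,r2:Add2,r3:480
  c17: CDB Add2=456  regs: r0:Mul1,r1:30,r2:456,r3:480
  c18: -  regs: r0:Mul1,r1:30,r2:456,r3:480
  c19: -  regs: r0:Mul1,r1:30,r2:456,r3:480
  c20: -  regs: r0:Mul1,r1:30,r2:456,r3:480
  c21: CDB Mul1=12240  regs: r0:12240,r1:30,r2:456,r3:480

STATUS = VALUE 12240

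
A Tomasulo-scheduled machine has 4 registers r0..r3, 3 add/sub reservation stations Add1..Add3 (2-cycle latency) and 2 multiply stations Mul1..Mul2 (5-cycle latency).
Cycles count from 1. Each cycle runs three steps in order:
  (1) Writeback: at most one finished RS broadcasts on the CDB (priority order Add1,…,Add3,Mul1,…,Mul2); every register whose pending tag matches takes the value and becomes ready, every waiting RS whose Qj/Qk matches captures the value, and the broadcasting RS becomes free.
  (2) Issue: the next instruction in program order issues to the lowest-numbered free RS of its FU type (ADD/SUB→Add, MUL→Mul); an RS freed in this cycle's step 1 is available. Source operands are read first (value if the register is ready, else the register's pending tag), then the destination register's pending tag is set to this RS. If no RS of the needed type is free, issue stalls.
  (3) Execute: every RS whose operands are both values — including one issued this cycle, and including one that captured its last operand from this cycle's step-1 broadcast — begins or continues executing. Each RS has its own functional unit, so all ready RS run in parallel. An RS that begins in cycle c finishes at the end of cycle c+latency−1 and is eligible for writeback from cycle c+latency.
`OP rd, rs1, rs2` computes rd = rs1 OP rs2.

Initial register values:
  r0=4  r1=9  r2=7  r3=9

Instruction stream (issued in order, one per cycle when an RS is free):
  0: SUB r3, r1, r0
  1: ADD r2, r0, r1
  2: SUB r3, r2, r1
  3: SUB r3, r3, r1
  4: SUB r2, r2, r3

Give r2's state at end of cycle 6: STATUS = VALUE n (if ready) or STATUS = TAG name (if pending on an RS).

STATUS = TAG Add3

  c1: issue SUB r3<-Add1  regs: r0:4,r1:9,r2:7,r3:Add1
  c2: issue ADD r2<-Add2  regs: r0:4,r1:9,r2:Add2,r3:Add1
  c3: CDB Add1=5; issue SUB r3<-Add1  regs: r0:4,r1:9,r2:Add2,r3:Add1
  c4: CDB Add2=13; issue SUB r3<-Add2  regs: r0:4,r1:9,r2:13,r3:Add2
  c5: issue SUB r2<-Add3  regs: r0:4,r1:9,r2:Add3,r3:Add2
  c6: CDB Add1=4  regs: r0:4,r1:9,r2:Add3,r3:Add2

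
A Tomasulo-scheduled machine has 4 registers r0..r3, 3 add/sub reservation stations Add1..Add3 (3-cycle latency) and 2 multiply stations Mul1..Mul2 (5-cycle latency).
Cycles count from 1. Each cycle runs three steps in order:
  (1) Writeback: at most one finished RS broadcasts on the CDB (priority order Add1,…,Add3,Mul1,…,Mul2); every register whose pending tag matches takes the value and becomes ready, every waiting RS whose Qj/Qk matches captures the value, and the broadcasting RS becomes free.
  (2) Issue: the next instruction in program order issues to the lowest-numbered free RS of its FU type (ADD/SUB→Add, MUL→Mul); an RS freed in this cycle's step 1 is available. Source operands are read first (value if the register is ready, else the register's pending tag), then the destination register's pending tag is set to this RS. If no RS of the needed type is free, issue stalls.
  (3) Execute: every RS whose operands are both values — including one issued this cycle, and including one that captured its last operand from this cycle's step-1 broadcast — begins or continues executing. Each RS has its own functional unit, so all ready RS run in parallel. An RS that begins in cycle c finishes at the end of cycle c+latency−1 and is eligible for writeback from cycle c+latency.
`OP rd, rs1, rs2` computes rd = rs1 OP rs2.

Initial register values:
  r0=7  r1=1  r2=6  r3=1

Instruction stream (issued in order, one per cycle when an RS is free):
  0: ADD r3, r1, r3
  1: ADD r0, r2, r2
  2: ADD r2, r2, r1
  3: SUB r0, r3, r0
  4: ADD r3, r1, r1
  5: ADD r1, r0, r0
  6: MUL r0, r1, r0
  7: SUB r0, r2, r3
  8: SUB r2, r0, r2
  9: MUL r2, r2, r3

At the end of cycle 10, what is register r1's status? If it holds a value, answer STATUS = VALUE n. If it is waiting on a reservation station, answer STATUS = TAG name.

STATUS = TAG Add3

cycle 1: issue ADD r3<-Add1 // r0:7,r1:1,r2:6,r3:Add1
cycle 2: issue ADD r0<-Add2 // r0:Add2,r1:1,r2:6,r3:Add1
cycle 3: issue ADD r2<-Add3 // r0:Add2,r1:1,r2:Add3,r3:Add1
cycle 4: CDB Add1=2; issue SUB r0<-Add1 // r0:Add1,r1:1,r2:Add3,r3:2
cycle 5: CDB Add2=12; issue ADD r3<-Add2 // r0:Add1,r1:1,r2:Add3,r3:Add2
cycle 6: CDB Add3=7; issue ADD r1<-Add3 // r0:Add1,r1:Add3,r2:7,r3:Add2
cycle 7: issue MUL r0<-Mul1 // r0:Mul1,r1:Add3,r2:7,r3:Add2
cycle 8: CDB Add1=-10; issue SUB r0<-Add1 // r0:Add1,r1:Add3,r2:7,r3:Add2
cycle 9: CDB Add2=2; issue SUB r2<-Add2 // r0:Add1,r1:Add3,r2:Add2,r3:2
cycle 10: issue MUL r2<-Mul2 // r0:Add1,r1:Add3,r2:Mul2,r3:2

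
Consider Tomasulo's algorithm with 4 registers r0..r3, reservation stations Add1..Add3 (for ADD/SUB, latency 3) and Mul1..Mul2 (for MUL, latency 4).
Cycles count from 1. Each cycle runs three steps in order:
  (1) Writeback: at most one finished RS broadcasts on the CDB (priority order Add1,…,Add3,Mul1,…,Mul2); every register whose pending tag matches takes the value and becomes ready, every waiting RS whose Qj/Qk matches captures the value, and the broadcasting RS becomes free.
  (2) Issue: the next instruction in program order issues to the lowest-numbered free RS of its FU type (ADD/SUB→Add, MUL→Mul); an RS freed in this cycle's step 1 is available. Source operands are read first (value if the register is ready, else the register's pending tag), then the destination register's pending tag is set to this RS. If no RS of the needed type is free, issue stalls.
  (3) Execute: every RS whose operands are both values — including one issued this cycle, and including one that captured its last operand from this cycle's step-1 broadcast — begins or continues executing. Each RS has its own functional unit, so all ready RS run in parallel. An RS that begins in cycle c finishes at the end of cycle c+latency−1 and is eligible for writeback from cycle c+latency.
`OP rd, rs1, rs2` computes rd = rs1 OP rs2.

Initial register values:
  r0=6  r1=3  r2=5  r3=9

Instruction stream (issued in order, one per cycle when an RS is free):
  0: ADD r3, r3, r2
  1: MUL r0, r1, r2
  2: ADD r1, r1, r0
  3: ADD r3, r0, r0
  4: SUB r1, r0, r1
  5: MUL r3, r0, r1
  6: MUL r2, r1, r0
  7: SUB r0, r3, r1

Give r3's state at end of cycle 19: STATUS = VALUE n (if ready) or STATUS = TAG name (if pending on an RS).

cycle 1: issue ADD r3<-Add1 // r0:6,r1:3,r2:5,r3:Add1
cycle 2: issue MUL r0<-Mul1 // r0:Mul1,r1:3,r2:5,r3:Add1
cycle 3: issue ADD r1<-Add2 // r0:Mul1,r1:Add2,r2:5,r3:Add1
cycle 4: CDB Add1=14; issue ADD r3<-Add1 // r0:Mul1,r1:Add2,r2:5,r3:Add1
cycle 5: issue SUB r1<-Add3 // r0:Mul1,r1:Add3,r2:5,r3:Add1
cycle 6: CDB Mul1=15; issue MUL r3<-Mul1 // r0:15,r1:Add3,r2:5,r3:Mul1
cycle 7: issue MUL r2<-Mul2 // r0:15,r1:Add3,r2:Mul2,r3:Mul1
cycle 8: stall // r0:15,r1:Add3,r2:Mul2,r3:Mul1
cycle 9: CDB Add1=30; issue SUB r0<-Add1 // r0:Add1,r1:Add3,r2:Mul2,r3:Mul1
cycle 10: CDB Add2=18 // r0:Add1,r1:Add3,r2:Mul2,r3:Mul1
cycle 11: - // r0:Add1,r1:Add3,r2:Mul2,r3:Mul1
cycle 12: - // r0:Add1,r1:Add3,r2:Mul2,r3:Mul1
cycle 13: CDB Add3=-3 // r0:Add1,r1:-3,r2:Mul2,r3:Mul1
cycle 14: - // r0:Add1,r1:-3,r2:Mul2,r3:Mul1
cycle 15: - // r0:Add1,r1:-3,r2:Mul2,r3:Mul1
cycle 16: - // r0:Add1,r1:-3,r2:Mul2,r3:Mul1
cycle 17: CDB Mul1=-45 // r0:Add1,r1:-3,r2:Mul2,r3:-45
cycle 18: CDB Mul2=-45 // r0:Add1,r1:-3,r2:-45,r3:-45
cycle 19: - // r0:Add1,r1:-3,r2:-45,r3:-45

STATUS = VALUE -45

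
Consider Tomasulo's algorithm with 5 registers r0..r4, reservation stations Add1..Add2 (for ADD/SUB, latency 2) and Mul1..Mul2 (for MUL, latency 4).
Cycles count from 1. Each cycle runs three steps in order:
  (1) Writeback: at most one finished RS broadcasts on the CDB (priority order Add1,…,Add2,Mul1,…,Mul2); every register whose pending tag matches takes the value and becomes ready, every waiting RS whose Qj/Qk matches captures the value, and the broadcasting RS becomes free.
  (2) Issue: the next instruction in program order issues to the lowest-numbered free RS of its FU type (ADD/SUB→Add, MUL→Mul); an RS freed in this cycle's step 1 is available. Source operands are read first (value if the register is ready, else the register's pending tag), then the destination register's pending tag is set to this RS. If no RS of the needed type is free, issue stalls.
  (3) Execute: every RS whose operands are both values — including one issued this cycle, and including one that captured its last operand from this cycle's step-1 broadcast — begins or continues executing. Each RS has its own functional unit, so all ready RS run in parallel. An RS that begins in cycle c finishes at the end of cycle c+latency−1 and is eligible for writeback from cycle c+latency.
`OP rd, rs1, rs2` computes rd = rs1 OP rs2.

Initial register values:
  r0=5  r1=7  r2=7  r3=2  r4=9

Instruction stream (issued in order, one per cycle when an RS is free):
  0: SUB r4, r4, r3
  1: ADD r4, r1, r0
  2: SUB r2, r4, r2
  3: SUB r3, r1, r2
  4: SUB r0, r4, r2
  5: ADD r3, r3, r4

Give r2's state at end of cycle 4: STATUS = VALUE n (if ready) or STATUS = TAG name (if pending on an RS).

  c1: issue SUB r4<-Add1  regs: r0:5,r1:7,r2:7,r3:2,r4:Add1
  c2: issue ADD r4<-Add2  regs: r0:5,r1:7,r2:7,r3:2,r4:Add2
  c3: CDB Add1=7; issue SUB r2<-Add1  regs: r0:5,r1:7,r2:Add1,r3:2,r4:Add2
  c4: CDB Add2=12; issue SUB r3<-Add2  regs: r0:5,r1:7,r2:Add1,r3:Add2,r4:12

STATUS = TAG Add1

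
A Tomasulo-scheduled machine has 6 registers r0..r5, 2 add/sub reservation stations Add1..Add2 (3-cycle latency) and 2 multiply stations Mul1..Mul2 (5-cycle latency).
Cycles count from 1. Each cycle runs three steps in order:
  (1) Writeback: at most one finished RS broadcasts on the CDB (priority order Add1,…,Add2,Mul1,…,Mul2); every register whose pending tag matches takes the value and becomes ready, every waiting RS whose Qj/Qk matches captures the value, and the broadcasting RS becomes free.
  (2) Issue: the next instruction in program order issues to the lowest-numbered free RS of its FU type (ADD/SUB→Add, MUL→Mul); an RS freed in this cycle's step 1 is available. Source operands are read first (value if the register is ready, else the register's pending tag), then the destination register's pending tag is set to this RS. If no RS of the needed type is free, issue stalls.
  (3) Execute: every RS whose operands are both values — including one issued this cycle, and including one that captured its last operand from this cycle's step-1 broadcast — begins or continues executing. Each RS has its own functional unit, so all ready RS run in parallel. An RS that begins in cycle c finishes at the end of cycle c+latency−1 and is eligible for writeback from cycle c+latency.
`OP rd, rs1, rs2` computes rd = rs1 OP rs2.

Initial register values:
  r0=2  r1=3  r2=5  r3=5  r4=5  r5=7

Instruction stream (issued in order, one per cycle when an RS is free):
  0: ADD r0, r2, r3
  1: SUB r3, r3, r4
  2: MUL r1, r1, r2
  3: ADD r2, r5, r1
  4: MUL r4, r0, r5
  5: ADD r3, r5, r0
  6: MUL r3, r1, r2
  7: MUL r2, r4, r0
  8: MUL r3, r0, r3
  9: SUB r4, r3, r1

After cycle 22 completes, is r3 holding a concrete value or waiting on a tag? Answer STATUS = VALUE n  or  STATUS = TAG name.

c1: issue ADD r0<-Add1 | r0:Add1,r1:3,r2:5,r3:5,r4:5,r5:7
c2: issue SUB r3<-Add2 | r0:Add1,r1:3,r2:5,r3:Add2,r4:5,r5:7
c3: issue MUL r1<-Mul1 | r0:Add1,r1:Mul1,r2:5,r3:Add2,r4:5,r5:7
c4: CDB Add1=10; issue ADD r2<-Add1 | r0:10,r1:Mul1,r2:Add1,r3:Add2,r4:5,r5:7
c5: CDB Add2=0; issue MUL r4<-Mul2 | r0:10,r1:Mul1,r2:Add1,r3:0,r4:Mul2,r5:7
c6: issue ADD r3<-Add2 | r0:10,r1:Mul1,r2:Add1,r3:Add2,r4:Mul2,r5:7
c7: stall | r0:10,r1:Mul1,r2:Add1,r3:Add2,r4:Mul2,r5:7
c8: CDB Mul1=15; issue MUL r3<-Mul1 | r0:10,r1:15,r2:Add1,r3:Mul1,r4:Mul2,r5:7
c9: CDB Add2=17; stall | r0:10,r1:15,r2:Add1,r3:Mul1,r4:Mul2,r5:7
c10: CDB Mul2=70; issue MUL r2<-Mul2 | r0:10,r1:15,r2:Mul2,r3:Mul1,r4:70,r5:7
c11: CDB Add1=22; stall | r0:10,r1:15,r2:Mul2,r3:Mul1,r4:70,r5:7
c12: stall | r0:10,r1:15,r2:Mul2,r3:Mul1,r4:70,r5:7
c13: stall | r0:10,r1:15,r2:Mul2,r3:Mul1,r4:70,r5:7
c14: stall | r0:10,r1:15,r2:Mul2,r3:Mul1,r4:70,r5:7
c15: CDB Mul2=700; issue MUL r3<-Mul2 | r0:10,r1:15,r2:700,r3:Mul2,r4:70,r5:7
c16: CDB Mul1=330; issue SUB r4<-Add1 | r0:10,r1:15,r2:700,r3:Mul2,r4:Add1,r5:7
c17: - | r0:10,r1:15,r2:700,r3:Mul2,r4:Add1,r5:7
c18: - | r0:10,r1:15,r2:700,r3:Mul2,r4:Add1,r5:7
c19: - | r0:10,r1:15,r2:700,r3:Mul2,r4:Add1,r5:7
c20: - | r0:10,r1:15,r2:700,r3:Mul2,r4:Add1,r5:7
c21: CDB Mul2=3300 | r0:10,r1:15,r2:700,r3:3300,r4:Add1,r5:7
c22: - | r0:10,r1:15,r2:700,r3:3300,r4:Add1,r5:7

STATUS = VALUE 3300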